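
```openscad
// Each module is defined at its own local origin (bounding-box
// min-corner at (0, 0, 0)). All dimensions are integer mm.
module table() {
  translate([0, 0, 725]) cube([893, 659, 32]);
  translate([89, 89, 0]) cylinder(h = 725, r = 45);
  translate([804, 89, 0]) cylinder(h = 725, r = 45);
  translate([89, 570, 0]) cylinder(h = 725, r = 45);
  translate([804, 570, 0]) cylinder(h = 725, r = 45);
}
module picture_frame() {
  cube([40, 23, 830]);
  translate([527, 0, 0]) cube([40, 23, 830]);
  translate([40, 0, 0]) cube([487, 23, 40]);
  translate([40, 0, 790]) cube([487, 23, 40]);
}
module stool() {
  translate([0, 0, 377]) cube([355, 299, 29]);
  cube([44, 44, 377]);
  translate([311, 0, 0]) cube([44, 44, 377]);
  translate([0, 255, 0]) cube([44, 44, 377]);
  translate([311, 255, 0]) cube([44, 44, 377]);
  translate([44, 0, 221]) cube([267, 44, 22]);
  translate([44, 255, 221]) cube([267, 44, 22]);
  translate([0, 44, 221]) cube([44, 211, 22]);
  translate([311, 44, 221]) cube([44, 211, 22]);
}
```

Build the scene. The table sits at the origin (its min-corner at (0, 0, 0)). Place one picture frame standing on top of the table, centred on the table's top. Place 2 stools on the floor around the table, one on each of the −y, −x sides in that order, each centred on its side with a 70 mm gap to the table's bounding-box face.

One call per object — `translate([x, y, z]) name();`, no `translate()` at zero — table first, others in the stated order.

table();
translate([163, 318, 757]) picture_frame();
translate([269, -369, 0]) stool();
translate([-425, 180, 0]) stool();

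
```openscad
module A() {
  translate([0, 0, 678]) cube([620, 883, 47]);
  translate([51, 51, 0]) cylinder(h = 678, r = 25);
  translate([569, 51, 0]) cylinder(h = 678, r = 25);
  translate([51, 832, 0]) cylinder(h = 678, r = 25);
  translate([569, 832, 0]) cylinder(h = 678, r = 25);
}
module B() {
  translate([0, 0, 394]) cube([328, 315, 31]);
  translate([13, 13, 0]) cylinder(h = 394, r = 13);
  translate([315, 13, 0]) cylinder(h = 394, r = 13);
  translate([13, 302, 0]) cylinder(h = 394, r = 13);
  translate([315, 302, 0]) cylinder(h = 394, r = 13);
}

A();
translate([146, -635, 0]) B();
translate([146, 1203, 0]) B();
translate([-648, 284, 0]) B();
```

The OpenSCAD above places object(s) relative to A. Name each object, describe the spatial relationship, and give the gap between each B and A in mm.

A is a table. B is a stool. Three stools sit around the table at the −y, +y, −x sides. The gap between each stool and the table is 320 mm.

Each stool's nearest face is 320 mm from the table's bounding box.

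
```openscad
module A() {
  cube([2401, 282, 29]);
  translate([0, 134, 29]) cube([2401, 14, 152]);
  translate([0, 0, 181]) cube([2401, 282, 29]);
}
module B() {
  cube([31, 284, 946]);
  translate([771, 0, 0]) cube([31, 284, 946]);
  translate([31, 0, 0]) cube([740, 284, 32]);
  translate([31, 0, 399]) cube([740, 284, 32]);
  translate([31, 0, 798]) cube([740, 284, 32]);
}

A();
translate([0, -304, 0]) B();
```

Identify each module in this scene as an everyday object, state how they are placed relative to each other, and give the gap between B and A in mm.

The bookshelf's nearest face is 20 mm from the I-beam's −y face.

A is an I-beam. B is a bookshelf. The bookshelf is on the floor beside the I-beam on its −y side. The gap between the bookshelf and the I-beam is 20 mm.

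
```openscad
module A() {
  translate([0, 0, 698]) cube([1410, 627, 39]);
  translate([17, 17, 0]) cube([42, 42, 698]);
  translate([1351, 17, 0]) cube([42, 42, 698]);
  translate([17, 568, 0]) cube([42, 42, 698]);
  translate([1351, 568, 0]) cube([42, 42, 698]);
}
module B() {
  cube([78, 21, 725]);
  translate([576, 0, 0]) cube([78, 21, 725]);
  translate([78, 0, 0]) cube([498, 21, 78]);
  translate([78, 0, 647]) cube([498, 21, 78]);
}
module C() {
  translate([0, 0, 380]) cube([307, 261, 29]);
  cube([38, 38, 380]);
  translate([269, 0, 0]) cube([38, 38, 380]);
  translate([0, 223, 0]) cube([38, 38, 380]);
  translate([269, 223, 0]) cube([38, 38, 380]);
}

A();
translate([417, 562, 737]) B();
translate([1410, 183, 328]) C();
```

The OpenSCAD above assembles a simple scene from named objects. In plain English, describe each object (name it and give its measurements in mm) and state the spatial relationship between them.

A is a table with a 1410×627 mm rectangular top, 39 mm thick, top surface at z = 737 mm, supported by four 42×42 mm square legs, each inset 17 mm from the nearest pair of top edges, running from the floor.

B is a rectangular picture frame lying in the x–z plane (depth along y). The opening is 498 mm wide (x) by 569 mm tall (z), surrounded by a border 78 mm wide on all four sides. The frame is 21 mm deep and is made of two full-height vertical stiles with two horizontal rails fitted between them.

C is a four-legged stool. The seat is a 307×261×29 mm slab whose top surface is at z = 409 mm; four square legs, each 38×38 mm in cross-section, run from the floor (z = 0) to the underside of the seat, each flush with a corner of the seat.

The picture frame is on top of the table. The stool is beside the table with their tops flush at z = 737.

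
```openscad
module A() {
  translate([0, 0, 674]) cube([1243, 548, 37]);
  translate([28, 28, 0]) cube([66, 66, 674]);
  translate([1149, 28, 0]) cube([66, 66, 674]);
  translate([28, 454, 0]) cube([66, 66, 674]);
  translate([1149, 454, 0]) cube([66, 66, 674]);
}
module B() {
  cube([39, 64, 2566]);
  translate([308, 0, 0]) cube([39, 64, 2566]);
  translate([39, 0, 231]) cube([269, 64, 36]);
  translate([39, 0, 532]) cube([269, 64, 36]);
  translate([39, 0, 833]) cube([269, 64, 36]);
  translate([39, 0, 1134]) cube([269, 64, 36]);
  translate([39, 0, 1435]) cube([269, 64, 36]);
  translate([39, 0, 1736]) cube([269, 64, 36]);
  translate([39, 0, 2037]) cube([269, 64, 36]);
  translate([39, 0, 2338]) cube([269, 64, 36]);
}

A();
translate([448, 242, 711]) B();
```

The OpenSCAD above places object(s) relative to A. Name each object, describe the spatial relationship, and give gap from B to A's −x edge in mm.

The ladder's min-x is at 448; the table's min-x is 0; gap = 448 mm.

A is a table. B is a ladder. The ladder is on top of the table, centred. The gap from the ladder to the table's −x edge is 448 mm.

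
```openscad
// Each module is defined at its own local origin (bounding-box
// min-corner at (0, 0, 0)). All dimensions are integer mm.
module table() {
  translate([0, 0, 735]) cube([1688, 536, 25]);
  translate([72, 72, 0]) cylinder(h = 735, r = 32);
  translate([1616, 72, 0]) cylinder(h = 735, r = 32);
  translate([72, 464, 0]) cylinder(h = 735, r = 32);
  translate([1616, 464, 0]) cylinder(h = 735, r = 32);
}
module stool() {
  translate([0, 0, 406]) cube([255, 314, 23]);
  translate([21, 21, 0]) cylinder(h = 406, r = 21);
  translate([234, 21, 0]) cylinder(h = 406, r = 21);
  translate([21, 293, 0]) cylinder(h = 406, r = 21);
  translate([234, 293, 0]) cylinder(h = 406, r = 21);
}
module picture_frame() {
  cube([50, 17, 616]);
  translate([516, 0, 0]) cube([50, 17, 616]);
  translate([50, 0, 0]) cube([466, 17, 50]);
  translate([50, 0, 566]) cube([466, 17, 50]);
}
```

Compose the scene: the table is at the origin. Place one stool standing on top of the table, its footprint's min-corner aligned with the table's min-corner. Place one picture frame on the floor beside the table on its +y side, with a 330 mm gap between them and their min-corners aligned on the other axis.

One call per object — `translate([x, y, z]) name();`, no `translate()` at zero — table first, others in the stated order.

table();
translate([0, 0, 760]) stool();
translate([0, 866, 0]) picture_frame();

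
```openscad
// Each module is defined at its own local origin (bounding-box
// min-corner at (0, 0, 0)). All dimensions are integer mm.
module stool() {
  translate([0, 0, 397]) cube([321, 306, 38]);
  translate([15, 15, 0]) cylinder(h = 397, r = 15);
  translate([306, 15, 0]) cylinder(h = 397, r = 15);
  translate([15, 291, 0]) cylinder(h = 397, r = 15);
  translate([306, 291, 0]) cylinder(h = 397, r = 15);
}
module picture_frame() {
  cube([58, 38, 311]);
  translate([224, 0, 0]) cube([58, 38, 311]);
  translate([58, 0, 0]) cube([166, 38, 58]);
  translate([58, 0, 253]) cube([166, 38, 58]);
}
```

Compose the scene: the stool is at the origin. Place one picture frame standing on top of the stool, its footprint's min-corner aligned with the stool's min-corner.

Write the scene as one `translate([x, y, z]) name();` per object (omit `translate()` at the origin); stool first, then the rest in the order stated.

stool();
translate([0, 0, 435]) picture_frame();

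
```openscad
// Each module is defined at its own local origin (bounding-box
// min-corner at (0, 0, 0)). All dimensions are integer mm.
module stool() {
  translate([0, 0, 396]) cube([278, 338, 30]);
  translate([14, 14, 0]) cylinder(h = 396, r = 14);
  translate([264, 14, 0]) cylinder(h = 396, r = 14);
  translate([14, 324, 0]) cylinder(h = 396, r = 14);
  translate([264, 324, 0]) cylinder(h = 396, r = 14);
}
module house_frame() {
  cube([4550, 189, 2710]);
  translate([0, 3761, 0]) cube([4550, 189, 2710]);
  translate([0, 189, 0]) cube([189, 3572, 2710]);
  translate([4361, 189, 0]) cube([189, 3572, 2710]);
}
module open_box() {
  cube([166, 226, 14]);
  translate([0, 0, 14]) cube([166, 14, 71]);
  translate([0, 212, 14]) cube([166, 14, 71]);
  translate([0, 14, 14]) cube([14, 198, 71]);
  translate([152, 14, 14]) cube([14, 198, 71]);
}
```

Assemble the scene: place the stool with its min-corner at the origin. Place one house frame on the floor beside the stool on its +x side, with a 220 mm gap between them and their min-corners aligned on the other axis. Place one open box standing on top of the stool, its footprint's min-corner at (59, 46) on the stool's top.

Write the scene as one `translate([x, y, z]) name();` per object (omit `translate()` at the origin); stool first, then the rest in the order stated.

stool();
translate([498, 0, 0]) house_frame();
translate([59, 46, 426]) open_box();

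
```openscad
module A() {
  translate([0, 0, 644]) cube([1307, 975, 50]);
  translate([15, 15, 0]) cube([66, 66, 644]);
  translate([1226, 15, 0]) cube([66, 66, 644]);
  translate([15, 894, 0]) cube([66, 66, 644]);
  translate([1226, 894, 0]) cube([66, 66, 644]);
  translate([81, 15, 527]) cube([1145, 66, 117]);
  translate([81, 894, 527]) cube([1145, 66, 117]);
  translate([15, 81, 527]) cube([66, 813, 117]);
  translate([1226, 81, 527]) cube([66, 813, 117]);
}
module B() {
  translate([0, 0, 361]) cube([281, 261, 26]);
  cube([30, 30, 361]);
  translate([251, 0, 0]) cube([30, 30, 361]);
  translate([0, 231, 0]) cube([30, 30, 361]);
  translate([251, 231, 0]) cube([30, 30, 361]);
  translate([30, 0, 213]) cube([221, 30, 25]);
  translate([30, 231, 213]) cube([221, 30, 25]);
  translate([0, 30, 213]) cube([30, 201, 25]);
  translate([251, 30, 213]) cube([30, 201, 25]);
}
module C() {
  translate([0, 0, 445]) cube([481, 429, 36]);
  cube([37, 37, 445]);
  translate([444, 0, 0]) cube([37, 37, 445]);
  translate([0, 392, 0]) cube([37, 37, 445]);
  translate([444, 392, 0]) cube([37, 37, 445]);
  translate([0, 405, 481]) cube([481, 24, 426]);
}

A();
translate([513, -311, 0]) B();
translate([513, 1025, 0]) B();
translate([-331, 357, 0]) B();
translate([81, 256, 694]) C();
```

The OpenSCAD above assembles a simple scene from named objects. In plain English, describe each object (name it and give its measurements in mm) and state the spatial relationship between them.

A is a rectangular dining table. The top is 1307×975×50 mm with its upper surface at z = 694 mm. It stands on four 66×66 mm square legs, each inset 15 mm from the nearest pair of top edges, running from the floor to the underside of the top. Four apron rails, 66 mm thick and 117 mm tall, run between adjacent legs with their top edges flush with the underside of the top and their outer faces flush with the legs' outer faces.

B is a four-legged stool. The seat is 281×261 mm, 26 mm thick, top at z = 387 mm. It stands on four square legs, each 30×30 mm in cross-section, from z = 0 to the seat underside, each flush with a corner of the seat. Four stretchers, 30 mm wide and 25 mm tall, connect adjacent legs with their undersides at z = 213 mm, each running between the inner faces of the legs it joins and aligned with the legs' outer faces on the other axis.

C is a chair: 481×429 mm seat, 36 mm thick, top at z = 481 mm, on four 37 mm square corner legs flush with the seat edges. A 24 mm thick backrest slab spans the full seat width, extending 426 mm above the seat top, its back face flush with the seat's +y edge.

Three stools sit around the table at the −y, +y, −x sides. The chair is on top of the table.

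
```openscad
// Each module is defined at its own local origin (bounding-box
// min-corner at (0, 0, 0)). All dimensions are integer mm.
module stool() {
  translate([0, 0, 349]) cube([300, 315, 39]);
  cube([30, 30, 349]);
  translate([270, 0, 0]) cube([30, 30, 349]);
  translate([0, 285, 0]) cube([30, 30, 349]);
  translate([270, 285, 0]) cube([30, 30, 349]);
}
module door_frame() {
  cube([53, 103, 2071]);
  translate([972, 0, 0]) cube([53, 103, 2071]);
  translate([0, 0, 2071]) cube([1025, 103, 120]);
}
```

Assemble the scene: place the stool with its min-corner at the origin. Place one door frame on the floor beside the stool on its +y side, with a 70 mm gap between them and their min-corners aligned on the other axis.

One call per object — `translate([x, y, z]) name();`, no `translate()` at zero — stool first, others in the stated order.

stool();
translate([0, 385, 0]) door_frame();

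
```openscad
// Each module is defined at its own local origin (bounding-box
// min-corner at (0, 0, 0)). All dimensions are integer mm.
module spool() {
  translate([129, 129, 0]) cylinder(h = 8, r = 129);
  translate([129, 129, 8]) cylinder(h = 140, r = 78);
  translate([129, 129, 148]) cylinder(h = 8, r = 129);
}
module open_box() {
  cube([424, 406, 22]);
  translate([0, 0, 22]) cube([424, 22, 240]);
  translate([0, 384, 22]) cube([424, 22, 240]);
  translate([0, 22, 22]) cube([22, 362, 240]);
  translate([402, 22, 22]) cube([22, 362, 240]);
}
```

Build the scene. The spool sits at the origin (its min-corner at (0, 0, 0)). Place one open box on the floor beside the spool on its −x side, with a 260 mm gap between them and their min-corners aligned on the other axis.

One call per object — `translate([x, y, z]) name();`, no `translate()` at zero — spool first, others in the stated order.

spool();
translate([-684, 0, 0]) open_box();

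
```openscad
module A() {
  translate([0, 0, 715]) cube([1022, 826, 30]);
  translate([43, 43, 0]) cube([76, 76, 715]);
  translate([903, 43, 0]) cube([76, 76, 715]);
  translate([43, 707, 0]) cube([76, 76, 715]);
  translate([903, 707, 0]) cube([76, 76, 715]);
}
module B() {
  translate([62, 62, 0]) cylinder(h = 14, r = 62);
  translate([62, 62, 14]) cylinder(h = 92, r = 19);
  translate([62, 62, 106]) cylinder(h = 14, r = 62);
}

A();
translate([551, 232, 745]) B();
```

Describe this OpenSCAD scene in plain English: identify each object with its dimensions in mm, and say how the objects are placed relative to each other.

A is a table: top 1022 mm (x) × 826 mm (y), 30 mm thick, upper face at z = 745 mm, on four 76×76 mm square legs, each inset 43 mm from the nearest pair of top edges, running from z = 0 to the bottom of the top.

B is a spool: two coaxial disc flanges of radius 62 mm and thickness 14 mm, joined by a core cylinder of radius 19 mm and height 92 mm. The lower flange rests on z = 0 and the three cylinders share a vertical axis.

The spool is on top of the table.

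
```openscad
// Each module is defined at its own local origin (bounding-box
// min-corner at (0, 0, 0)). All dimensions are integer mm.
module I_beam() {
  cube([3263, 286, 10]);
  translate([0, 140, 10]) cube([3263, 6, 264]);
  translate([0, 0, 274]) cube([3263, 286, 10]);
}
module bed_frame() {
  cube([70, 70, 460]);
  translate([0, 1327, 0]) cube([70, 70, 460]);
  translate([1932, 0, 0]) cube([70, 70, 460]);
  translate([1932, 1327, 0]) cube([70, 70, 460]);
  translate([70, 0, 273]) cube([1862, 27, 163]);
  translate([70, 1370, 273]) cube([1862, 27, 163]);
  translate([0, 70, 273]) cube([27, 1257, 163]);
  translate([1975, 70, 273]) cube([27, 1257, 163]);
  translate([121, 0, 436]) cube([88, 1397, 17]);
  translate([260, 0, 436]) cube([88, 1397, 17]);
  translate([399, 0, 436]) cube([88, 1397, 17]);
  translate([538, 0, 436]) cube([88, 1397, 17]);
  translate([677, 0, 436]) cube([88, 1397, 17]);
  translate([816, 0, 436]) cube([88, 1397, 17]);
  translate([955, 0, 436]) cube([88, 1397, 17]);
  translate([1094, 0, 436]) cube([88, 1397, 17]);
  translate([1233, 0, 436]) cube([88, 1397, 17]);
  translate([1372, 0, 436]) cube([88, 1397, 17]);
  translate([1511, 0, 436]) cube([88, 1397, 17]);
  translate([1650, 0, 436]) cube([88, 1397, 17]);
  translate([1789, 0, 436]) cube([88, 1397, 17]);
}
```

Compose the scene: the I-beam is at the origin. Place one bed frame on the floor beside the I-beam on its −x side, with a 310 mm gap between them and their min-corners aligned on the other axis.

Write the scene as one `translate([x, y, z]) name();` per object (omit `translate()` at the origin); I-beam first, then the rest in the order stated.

I_beam();
translate([-2312, 0, 0]) bed_frame();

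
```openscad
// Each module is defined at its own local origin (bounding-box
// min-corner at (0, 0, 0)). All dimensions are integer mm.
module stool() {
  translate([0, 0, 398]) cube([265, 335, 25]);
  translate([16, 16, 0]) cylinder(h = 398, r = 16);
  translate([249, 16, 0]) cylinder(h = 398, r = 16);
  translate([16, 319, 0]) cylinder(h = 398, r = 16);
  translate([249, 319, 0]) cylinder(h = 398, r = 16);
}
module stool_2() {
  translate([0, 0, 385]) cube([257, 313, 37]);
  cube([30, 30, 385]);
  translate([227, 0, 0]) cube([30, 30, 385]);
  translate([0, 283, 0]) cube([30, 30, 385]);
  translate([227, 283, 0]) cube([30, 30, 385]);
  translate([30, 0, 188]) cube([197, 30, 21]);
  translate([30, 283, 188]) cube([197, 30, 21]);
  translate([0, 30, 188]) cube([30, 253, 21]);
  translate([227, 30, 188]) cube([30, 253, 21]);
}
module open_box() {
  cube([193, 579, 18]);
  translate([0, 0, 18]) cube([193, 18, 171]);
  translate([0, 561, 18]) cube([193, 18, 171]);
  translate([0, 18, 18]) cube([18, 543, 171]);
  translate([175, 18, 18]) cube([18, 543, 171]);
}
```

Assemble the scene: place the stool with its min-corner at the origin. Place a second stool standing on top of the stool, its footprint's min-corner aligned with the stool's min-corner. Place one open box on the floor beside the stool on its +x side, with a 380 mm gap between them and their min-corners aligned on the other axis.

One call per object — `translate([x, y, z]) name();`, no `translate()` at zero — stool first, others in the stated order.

stool();
translate([0, 0, 423]) stool_2();
translate([645, 0, 0]) open_box();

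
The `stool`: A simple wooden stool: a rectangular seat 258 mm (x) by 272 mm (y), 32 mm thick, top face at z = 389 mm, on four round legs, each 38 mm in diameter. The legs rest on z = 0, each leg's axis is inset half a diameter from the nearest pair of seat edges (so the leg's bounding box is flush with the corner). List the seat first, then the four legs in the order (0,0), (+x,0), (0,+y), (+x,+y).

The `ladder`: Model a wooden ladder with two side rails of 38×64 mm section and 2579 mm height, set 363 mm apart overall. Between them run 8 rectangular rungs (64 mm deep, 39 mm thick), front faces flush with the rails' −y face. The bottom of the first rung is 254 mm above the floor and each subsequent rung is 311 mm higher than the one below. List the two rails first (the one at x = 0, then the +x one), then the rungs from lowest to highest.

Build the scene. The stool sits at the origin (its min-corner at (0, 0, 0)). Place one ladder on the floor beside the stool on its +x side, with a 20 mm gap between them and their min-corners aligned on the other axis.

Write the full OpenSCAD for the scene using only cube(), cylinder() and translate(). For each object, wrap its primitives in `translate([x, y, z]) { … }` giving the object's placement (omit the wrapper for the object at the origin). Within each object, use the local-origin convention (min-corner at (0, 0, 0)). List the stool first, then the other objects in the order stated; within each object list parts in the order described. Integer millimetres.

translate([0, 0, 357]) cube([258, 272, 32]);
translate([19, 19, 0]) cylinder(h = 357, r = 19);
translate([239, 19, 0]) cylinder(h = 357, r = 19);
translate([19, 253, 0]) cylinder(h = 357, r = 19);
translate([239, 253, 0]) cylinder(h = 357, r = 19);
translate([278, 0, 0]) {
  cube([38, 64, 2579]);
  translate([325, 0, 0]) cube([38, 64, 2579]);
  translate([38, 0, 254]) cube([287, 64, 39]);
  translate([38, 0, 565]) cube([287, 64, 39]);
  translate([38, 0, 876]) cube([287, 64, 39]);
  translate([38, 0, 1187]) cube([287, 64, 39]);
  translate([38, 0, 1498]) cube([287, 64, 39]);
  translate([38, 0, 1809]) cube([287, 64, 39]);
  translate([38, 0, 2120]) cube([287, 64, 39]);
  translate([38, 0, 2431]) cube([287, 64, 39]);
}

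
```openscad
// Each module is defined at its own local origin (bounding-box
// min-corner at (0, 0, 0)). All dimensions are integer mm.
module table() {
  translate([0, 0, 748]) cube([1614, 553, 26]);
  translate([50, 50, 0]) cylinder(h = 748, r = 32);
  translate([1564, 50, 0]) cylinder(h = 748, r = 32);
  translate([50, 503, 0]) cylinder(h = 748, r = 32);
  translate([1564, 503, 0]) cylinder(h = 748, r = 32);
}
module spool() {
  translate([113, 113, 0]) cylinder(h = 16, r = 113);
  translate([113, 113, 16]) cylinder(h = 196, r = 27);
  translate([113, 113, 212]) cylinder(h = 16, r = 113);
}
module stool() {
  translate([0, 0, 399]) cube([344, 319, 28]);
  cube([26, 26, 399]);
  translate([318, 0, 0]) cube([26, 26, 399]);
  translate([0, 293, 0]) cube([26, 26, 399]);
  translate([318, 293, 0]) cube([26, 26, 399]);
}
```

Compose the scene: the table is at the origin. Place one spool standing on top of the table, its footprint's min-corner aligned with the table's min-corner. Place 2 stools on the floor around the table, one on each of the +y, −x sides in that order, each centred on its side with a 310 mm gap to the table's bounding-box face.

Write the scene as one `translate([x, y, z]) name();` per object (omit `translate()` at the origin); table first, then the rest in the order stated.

table();
translate([0, 0, 774]) spool();
translate([635, 863, 0]) stool();
translate([-654, 117, 0]) stool();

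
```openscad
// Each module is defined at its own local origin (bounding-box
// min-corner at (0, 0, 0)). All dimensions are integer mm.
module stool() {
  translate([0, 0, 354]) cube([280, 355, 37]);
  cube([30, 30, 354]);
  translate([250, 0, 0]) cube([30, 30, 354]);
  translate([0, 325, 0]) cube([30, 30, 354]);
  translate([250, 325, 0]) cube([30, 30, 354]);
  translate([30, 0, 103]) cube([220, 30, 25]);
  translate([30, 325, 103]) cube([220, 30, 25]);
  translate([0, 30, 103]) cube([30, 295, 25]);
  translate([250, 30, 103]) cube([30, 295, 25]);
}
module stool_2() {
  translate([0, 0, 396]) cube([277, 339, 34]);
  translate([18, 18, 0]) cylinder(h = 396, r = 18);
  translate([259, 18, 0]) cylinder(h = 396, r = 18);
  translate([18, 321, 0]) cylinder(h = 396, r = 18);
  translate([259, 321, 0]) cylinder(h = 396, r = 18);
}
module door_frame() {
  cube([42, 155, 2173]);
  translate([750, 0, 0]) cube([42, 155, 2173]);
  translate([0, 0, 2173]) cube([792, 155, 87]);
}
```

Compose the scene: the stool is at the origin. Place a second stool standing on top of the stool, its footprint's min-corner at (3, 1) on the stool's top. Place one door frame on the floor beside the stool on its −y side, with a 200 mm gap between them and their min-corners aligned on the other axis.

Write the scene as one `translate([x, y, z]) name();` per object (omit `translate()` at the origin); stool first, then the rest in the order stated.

stool();
translate([3, 1, 391]) stool_2();
translate([0, -355, 0]) door_frame();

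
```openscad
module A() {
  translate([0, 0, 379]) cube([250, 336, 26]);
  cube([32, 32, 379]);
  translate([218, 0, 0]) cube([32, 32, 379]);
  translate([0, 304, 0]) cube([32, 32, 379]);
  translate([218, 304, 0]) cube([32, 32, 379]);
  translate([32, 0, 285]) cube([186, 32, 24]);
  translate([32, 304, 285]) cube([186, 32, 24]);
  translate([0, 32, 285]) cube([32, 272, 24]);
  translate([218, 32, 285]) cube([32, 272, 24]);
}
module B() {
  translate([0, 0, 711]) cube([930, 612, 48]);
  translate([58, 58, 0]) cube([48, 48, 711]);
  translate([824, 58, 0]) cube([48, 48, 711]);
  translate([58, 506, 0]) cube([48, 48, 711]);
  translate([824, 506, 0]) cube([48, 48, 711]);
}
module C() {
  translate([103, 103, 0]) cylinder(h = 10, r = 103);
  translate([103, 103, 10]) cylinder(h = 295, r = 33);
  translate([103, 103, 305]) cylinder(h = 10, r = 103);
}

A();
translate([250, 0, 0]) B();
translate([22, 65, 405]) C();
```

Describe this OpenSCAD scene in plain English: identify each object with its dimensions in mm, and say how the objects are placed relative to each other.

A is a four-legged stool. The seat is a 250×336×26 mm slab whose top surface is at z = 405 mm; four square legs, each 32×32 mm in cross-section, run from the floor (z = 0) to the underside of the seat, each flush with a corner of the seat. Four stretchers, 32 mm wide and 24 mm tall, connect adjacent legs with their undersides at z = 285 mm, each running between the inner faces of the legs it joins and aligned with the legs' outer faces on the other axis.

B is a rectangular dining table. The top is 930×612×48 mm with its upper surface at z = 759 mm. It stands on four 48×48 mm square legs, each inset 58 mm from the nearest pair of top edges, running from the floor to the underside of the top.

C is a spool: two coaxial disc flanges of radius 103 mm and thickness 10 mm, joined by a core cylinder of radius 33 mm and height 295 mm. The lower flange rests on z = 0 and the three cylinders share a vertical axis.

The table is against the stool's +x side, with their −y faces flush. The spool is on top of the stool, centred.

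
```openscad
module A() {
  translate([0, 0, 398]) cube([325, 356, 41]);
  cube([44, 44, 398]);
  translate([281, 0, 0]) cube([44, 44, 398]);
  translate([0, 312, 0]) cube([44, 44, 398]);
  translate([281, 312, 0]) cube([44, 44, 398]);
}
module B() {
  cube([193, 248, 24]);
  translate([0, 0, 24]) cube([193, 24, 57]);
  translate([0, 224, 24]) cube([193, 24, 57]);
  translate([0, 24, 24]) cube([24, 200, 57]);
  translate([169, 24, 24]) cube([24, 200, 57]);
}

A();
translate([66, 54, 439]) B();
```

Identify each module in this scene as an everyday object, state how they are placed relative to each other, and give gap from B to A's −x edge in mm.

A is a stool. B is an open box. The open box is on top of the stool, centred. The gap from the open box to the stool's −x edge is 66 mm.

The open box's min-x is at 66; the stool's min-x is 0; gap = 66 mm.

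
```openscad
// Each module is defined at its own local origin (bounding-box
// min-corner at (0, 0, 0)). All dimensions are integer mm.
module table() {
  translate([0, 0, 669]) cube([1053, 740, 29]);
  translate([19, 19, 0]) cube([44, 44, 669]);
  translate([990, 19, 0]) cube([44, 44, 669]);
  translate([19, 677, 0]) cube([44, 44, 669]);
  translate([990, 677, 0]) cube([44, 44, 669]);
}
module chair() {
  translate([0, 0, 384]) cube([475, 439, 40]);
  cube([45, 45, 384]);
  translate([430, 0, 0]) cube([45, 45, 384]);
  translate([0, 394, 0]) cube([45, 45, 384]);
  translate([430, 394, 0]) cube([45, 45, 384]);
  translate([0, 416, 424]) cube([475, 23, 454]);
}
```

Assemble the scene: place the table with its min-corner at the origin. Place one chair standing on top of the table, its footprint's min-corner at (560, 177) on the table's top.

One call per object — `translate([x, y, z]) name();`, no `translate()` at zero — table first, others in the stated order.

table();
translate([560, 177, 698]) chair();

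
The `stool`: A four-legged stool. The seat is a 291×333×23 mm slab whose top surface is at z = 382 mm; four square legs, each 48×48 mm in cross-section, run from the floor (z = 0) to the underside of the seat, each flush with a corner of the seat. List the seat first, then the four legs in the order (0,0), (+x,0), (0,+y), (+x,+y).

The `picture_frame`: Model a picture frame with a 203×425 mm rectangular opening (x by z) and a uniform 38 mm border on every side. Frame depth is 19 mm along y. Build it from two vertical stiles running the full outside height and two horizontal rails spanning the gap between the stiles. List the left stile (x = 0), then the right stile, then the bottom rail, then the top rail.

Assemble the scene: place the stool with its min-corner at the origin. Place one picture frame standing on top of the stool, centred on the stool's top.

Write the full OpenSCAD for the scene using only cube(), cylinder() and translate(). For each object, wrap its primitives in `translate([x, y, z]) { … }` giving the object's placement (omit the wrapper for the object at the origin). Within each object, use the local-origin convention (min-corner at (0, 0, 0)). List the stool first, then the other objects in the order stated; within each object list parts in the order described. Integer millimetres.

translate([0, 0, 359]) cube([291, 333, 23]);
cube([48, 48, 359]);
translate([243, 0, 0]) cube([48, 48, 359]);
translate([0, 285, 0]) cube([48, 48, 359]);
translate([243, 285, 0]) cube([48, 48, 359]);
translate([6, 157, 382]) {
  cube([38, 19, 501]);
  translate([241, 0, 0]) cube([38, 19, 501]);
  translate([38, 0, 0]) cube([203, 19, 38]);
  translate([38, 0, 463]) cube([203, 19, 38]);
}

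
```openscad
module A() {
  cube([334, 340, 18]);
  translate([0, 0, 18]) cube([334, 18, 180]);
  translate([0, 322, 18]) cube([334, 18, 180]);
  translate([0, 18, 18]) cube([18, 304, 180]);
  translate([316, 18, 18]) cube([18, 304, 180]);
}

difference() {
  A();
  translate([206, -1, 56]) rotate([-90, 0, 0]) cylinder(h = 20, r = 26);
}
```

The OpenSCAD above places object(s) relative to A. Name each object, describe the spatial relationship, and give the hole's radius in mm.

The subtracted cylinder has r = 26 mm.

A is an open box. The open box has a circular hole through its front wall. The hole's radius is 26 mm.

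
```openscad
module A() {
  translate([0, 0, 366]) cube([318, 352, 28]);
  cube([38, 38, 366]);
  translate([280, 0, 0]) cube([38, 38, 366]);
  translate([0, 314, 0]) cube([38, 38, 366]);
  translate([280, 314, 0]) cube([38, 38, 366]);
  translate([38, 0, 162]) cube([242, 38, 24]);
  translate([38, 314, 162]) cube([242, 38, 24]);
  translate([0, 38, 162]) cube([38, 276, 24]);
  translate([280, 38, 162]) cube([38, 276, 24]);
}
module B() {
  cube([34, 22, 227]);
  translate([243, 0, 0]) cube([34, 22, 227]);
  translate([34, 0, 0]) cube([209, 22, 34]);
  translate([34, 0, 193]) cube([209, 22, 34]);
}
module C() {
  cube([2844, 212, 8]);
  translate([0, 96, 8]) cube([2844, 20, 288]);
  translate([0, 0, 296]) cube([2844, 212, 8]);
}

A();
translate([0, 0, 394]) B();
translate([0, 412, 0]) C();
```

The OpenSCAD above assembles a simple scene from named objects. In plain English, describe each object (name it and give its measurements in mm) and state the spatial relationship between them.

A is a four-legged stool. The seat is 318×352 mm, 28 mm thick, top at z = 394 mm. It stands on four square legs, each 38×38 mm in cross-section, from z = 0 to the seat underside, each flush with a corner of the seat. Four stretchers, 38 mm wide and 24 mm tall, connect adjacent legs with their undersides at z = 162 mm, each running between the inner faces of the legs it joins and aligned with the legs' outer faces on the other axis.

B is a rectangular picture frame lying in the x–z plane (depth along y). The opening is 209 mm wide (x) by 159 mm tall (z), surrounded by a border 34 mm wide on all four sides. The frame is 22 mm deep and is made of two full-height vertical stiles with two horizontal rails fitted between them.

C is an I-beam lying along x, 2844 mm long. Overall section height 304 mm. Two flanges 212 mm wide (y) and 8 mm thick, one on the floor and one at the top; a web 20 mm thick runs between them, centred on the flange width.

The picture frame is on top of the stool. The I-beam is on the floor beside the stool on its +y side.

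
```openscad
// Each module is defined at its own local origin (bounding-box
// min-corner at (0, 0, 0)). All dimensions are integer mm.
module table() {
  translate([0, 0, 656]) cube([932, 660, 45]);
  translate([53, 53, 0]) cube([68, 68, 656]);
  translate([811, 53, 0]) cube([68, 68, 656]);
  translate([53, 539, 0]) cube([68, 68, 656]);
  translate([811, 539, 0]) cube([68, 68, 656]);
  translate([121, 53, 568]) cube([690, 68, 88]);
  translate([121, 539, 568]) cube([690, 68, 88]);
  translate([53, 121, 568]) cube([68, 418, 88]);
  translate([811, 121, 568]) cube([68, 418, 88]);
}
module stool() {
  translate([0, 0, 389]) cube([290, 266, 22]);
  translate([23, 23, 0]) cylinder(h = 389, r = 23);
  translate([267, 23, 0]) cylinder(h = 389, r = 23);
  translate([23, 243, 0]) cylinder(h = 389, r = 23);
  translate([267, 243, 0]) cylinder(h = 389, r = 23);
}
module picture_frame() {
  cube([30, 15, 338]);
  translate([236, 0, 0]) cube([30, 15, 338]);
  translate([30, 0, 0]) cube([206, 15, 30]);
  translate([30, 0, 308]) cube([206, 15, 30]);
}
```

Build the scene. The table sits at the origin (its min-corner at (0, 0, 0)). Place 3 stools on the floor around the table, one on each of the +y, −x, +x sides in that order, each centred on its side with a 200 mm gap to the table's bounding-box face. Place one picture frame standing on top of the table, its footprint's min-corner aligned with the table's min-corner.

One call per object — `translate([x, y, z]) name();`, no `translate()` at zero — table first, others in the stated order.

table();
translate([321, 860, 0]) stool();
translate([-490, 197, 0]) stool();
translate([1132, 197, 0]) stool();
translate([0, 0, 701]) picture_frame();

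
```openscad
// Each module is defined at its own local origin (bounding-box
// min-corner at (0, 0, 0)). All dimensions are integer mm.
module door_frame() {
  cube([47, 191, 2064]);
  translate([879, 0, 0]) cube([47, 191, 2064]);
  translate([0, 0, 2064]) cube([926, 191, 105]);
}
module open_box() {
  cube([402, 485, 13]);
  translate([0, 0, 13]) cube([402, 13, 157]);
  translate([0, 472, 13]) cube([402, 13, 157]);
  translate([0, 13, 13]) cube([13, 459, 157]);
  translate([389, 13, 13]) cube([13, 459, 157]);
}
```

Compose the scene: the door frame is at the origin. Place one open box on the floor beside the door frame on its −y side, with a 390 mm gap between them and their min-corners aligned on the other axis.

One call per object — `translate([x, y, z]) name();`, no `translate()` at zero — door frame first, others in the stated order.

door_frame();
translate([0, -875, 0]) open_box();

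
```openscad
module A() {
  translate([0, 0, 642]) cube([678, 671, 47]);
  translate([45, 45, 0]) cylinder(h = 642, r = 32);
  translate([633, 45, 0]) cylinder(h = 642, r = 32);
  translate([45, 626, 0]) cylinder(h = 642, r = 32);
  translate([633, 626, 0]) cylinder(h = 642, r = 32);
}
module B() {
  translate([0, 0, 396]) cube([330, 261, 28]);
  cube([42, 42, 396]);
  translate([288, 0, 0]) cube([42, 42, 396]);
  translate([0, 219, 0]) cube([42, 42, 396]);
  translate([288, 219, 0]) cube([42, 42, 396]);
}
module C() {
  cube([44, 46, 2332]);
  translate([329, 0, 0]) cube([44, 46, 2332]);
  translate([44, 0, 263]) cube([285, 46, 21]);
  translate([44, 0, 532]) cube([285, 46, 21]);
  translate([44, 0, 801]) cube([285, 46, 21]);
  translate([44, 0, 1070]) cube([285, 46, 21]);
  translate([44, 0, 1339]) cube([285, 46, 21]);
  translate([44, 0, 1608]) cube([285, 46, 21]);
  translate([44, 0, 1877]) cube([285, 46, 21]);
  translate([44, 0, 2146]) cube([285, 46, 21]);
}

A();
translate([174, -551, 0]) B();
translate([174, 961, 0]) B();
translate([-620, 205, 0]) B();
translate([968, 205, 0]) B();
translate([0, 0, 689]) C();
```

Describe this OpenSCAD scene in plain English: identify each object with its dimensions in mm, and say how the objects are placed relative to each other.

A is a table with a 678×671 mm rectangular top, 47 mm thick, top surface at z = 689 mm, supported by four round legs of 64 mm diameter, each leg's bounding box inset 13 mm from the nearest pair of top edges, running from the floor.

B is a simple wooden stool: a rectangular seat 330 mm (x) by 261 mm (y), 28 mm thick, top face at z = 424 mm, on four square legs, each 42×42 mm in cross-section. The legs rest on z = 0, each flush with a corner of the seat.

C is a straight ladder. Two 44×46 mm vertical rails, 2332 mm tall, stand 373 mm apart (outside-to-outside) with their front faces coplanar on the −y side. 8 rungs, each 46 mm deep and 21 mm tall, span between the inner faces of the rails, front faces flush with the rails. The lowest rung's underside is at z = 263 mm and rungs are spaced 269 mm apart (underside to underside).

Four stools sit around the table at the −y, +y, −x, +x sides. The ladder is on top of the table.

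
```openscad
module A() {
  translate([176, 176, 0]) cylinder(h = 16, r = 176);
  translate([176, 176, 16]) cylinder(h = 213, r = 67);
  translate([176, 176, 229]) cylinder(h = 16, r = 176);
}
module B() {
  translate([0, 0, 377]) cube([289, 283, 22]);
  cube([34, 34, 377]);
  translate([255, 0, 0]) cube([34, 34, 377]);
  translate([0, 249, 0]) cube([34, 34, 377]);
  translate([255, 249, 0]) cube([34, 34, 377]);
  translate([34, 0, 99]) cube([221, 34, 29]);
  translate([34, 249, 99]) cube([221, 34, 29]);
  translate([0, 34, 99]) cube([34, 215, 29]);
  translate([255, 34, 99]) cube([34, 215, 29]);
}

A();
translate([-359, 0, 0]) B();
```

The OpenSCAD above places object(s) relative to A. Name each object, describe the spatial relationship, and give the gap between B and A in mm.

The stool's nearest face is 70 mm from the spool's −x face.

A is a spool. B is a stool. The stool is on the floor beside the spool on its −x side. The gap between the stool and the spool is 70 mm.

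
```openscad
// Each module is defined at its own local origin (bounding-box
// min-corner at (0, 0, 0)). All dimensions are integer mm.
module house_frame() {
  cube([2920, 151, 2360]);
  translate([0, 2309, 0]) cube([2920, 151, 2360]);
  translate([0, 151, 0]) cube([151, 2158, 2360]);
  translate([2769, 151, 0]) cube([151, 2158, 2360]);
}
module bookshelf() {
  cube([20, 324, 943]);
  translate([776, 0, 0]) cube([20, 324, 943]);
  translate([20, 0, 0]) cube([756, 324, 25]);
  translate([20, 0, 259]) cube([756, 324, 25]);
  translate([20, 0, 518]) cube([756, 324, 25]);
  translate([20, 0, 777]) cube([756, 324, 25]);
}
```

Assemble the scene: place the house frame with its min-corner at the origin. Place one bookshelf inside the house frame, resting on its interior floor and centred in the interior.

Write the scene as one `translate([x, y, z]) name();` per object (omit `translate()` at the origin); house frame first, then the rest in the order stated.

house_frame();
translate([1062, 1068, 0]) bookshelf();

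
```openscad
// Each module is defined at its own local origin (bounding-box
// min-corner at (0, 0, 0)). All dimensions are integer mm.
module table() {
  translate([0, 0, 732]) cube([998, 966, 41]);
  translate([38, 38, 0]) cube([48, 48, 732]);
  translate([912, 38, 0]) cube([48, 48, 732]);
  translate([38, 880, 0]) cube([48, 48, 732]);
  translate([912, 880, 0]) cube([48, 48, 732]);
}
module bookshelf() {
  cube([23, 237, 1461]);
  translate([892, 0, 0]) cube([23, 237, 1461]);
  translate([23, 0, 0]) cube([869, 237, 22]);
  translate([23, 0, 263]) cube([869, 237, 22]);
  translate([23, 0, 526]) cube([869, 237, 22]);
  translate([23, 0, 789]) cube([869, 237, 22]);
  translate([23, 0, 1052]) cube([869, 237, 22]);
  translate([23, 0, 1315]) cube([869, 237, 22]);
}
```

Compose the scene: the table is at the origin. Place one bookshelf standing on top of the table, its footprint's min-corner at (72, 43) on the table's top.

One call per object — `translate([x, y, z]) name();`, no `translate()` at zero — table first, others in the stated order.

table();
translate([72, 43, 773]) bookshelf();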